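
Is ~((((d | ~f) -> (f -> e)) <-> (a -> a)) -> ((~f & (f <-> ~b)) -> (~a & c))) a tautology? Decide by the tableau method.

Not valid

Assume the negation and expand:
Initial set: {F ~((((d | ~f) -> (f -> e)) <-> (a -> a)) -> ((~f & (f <-> ~b)) -> (~a & c)))}.
F ~((((d | ~f) -> (f -> e)) <-> (a -> a)) -> ((~f & (f <-> ~b)) -> (~a & c))): β-rule — branch into F (((d | ~f) -> (f -> e)) <-> (a -> a))  //  T ((~f & (f <-> ~b)) -> (~a & c)).
  branch 1 (add F (((d | ~f) -> (f -> e)) <-> (a -> a))):
    F (((d | ~f) -> (f -> e)) <-> (a -> a)): β-rule — branch into T ((d | ~f) -> (f -> e)), F (a -> a)  //  F ((d | ~f) -> (f -> e)), T (a -> a).
      branch 1.1 (add T ((d | ~f) -> (f -> e)), F (a -> a)):
        F (a -> a): α-rule — add T a, F a.
        × closes — contains both a and ~a.
      branch 1.2 (add F ((d | ~f) -> (f -> e)), T (a -> a)):
        F ((d | ~f) -> (f -> e)): α-rule — add T (d | ~f), F (f -> e).
        F (f -> e): α-rule — add T f, F e.
        T (a -> a): β-rule — branch into F a  //  T a.
          branch 1.2.1 (add F a):
            T (d | ~f): β-rule — branch into T d  //  T ~f.
              branch 1.2.1.1 (add T d):
                ○ open, literals {a=F, d=T, e=F, f=T}.
              branch 1.2.1.2 (add T ~f):
                × closes — contains both f and ~f.
          branch 1.2.2 (add T a):
            T (d | ~f): β-rule — branch into T d  //  T ~f.
              branch 1.2.2.1 (add T d):
                ○ open, literals {a=T, d=T, e=F, f=T}.
              branch 1.2.2.2 (add T ~f):
                × closes — contains both f and ~f.
  branch 2 (add T ((~f & (f <-> ~b)) -> (~a & c))):
    T ((~f & (f <-> ~b)) -> (~a & c)): β-rule — branch into F (~f & (f <-> ~b))  //  T (~a & c).
      branch 2.1 (add F (~f & (f <-> ~b))):
        F (~f & (f <-> ~b)): β-rule — branch into F ~f  //  F (f <-> ~b).
          branch 2.1.1 (add F ~f):
            ○ open, literals {f=T}.
          branch 2.1.2 (add F (f <-> ~b)):
            F (f <-> ~b): β-rule — branch into T f, F ~b  //  F f, T ~b.
              branch 2.1.2.1 (add T f, F ~b):
                ○ open, literals {b=T, f=T}.
              branch 2.1.2.2 (add F f, T ~b):
                ○ open, literals {b=F, f=F}.
      branch 2.2 (add T (~a & c)):
        T (~a & c): α-rule — add T ~a, T c.
        ○ open, literals {a=F, c=T}.
3 branches closed, 6 open.
An open branch gives a countermodel: a=F, d=T, e=F, f=T (unmentioned atoms arbitrary); under it the original formula is false.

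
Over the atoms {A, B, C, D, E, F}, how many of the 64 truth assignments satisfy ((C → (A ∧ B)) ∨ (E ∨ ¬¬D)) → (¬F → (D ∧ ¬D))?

35

Initial set: {(((C → (A ∧ B)) ∨ (E ∨ ¬¬D)) → (¬F → (D ∧ ¬D)))}.
(((C → (A ∧ B)) ∨ (E ∨ ¬¬D)) → (¬F → (D ∧ ¬D))): β-rule — branch into ¬((C → (A ∧ B)) ∨ (E ∨ ¬¬D))  //  (¬F → (D ∧ ¬D)).
  branch 1 (add ¬((C → (A ∧ B)) ∨ (E ∨ ¬¬D))):
    ¬((C → (A ∧ B)) ∨ (E ∨ ¬¬D)): α-rule — add ¬(C → (A ∧ B)), ¬(E ∨ ¬¬D).
    ¬(C → (A ∧ B)): α-rule — add C, ¬(A ∧ B).
    ¬(E ∨ ¬¬D): α-rule — add ¬E, ¬¬¬D.
    ¬¬¬D: drop double negation, giving ¬D.
    ¬(A ∧ B): β-rule — branch into ¬A  //  ¬B.
      branch 1.1 (add ¬A):
        ○ open, literals {A=0, C=1, D=0, E=0}.
      branch 1.2 (add ¬B):
        ○ open, literals {B=0, C=1, D=0, E=0}.
  branch 2 (add (¬F → (D ∧ ¬D))):
    (¬F → (D ∧ ¬D)): β-rule — branch into ¬¬F  //  (D ∧ ¬D).
      branch 2.1 (add ¬¬F):
        ○ open, literals {F=1}.
      branch 2.2 (add (D ∧ ¬D)):
        (D ∧ ¬D): α-rule — add D, ¬D.
        × closes — contains both D and ¬D.
1 branch closed, 3 open.
Each open branch fixes some atoms; the unmentioned ones are free. Counting distinct full assignments: branch {A=0, C=1, D=0, E=0} (B, F) contributes 4 new; branch {B=0, C=1, D=0, E=0} (A, F) contributes 2 new; branch {F=1} (A, B, C, D, E) contributes 29 new. Total: 35.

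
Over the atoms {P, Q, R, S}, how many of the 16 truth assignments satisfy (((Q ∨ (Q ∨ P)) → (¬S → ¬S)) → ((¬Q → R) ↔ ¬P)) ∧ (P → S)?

Initial set: {((((Q ∨ (Q ∨ P)) → (¬S → ¬S)) → ((¬Q → R) ↔ ¬P)) ∧ (P → S))}.
((((Q ∨ (Q ∨ P)) → (¬S → ¬S)) → ((¬Q → R) ↔ ¬P)) ∧ (P → S)): α-rule — add (((Q ∨ (Q ∨ P)) → (¬S → ¬S)) → ((¬Q → R) ↔ ¬P)), (P → S).
(((Q ∨ (Q ∨ P)) → (¬S → ¬S)) → ((¬Q → R) ↔ ¬P)): β-rule — branch into ¬((Q ∨ (Q ∨ P)) → (¬S → ¬S))  //  ((¬Q → R) ↔ ¬P).
  branch 1 (add ¬((Q ∨ (Q ∨ P)) → (¬S → ¬S))):
    ¬((Q ∨ (Q ∨ P)) → (¬S → ¬S)): α-rule — add (Q ∨ (Q ∨ P)), ¬(¬S → ¬S).
    ¬(¬S → ¬S): α-rule — add ¬S, ¬¬S.
    × closes — contains both S and ¬S.
  branch 2 (add ((¬Q → R) ↔ ¬P)):
    (P → S): β-rule — branch into ¬P  //  S.
      branch 2.1 (add ¬P):
        ((¬Q → R) ↔ ¬P): β-rule — branch into (¬Q → R), ¬P  //  ¬(¬Q → R), ¬¬P.
          branch 2.1.1 (add (¬Q → R), ¬P):
            (¬Q → R): β-rule — branch into ¬¬Q  //  R.
              branch 2.1.1.1 (add ¬¬Q):
                ○ open, literals {P=F, Q=T}.
              branch 2.1.1.2 (add R):
                ○ open, literals {P=F, R=T}.
          branch 2.1.2 (add ¬(¬Q → R), ¬¬P):
            × closes — contains both P and ¬P.
      branch 2.2 (add S):
        ((¬Q → R) ↔ ¬P): β-rule — branch into (¬Q → R), ¬P  //  ¬(¬Q → R), ¬¬P.
          branch 2.2.1 (add (¬Q → R), ¬P):
            (¬Q → R): β-rule — branch into ¬¬Q  //  R.
              branch 2.2.1.1 (add ¬¬Q):
                ○ open, literals {P=F, Q=T, S=T}.
              branch 2.2.1.2 (add R):
                ○ open, literals {P=F, R=T, S=T}.
          branch 2.2.2 (add ¬(¬Q → R), ¬¬P):
            ¬(¬Q → R): α-rule — add ¬Q, ¬R.
            ○ open, literals {P=T, Q=F, R=F, S=T}.
2 branches closed, 5 open.
Each open branch fixes some atoms; the unmentioned ones are free. Counting distinct full assignments: branch {P=F, Q=T} (R, S) contributes 4 new; branch {P=F, R=T} (Q, S) contributes 2 new; branch {P=F, Q=T, S=T} (R) contributes 0 new; branch {P=F, R=T, S=T} (Q) contributes 0 new; branch {P=T, Q=F, R=F, S=T} (none free) contributes 1 new. Total: 7.

7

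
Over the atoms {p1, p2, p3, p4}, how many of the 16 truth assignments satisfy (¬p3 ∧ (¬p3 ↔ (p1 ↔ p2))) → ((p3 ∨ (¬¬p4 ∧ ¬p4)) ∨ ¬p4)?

Initial set: {((¬p3 ∧ (¬p3 ↔ (p1 ↔ p2))) → ((p3 ∨ (¬¬p4 ∧ ¬p4)) ∨ ¬p4))}.
((¬p3 ∧ (¬p3 ↔ (p1 ↔ p2))) → ((p3 ∨ (¬¬p4 ∧ ¬p4)) ∨ ¬p4)): β-rule — branch into ¬(¬p3 ∧ (¬p3 ↔ (p1 ↔ p2)))  //  ((p3 ∨ (¬¬p4 ∧ ¬p4)) ∨ ¬p4).
  branch 1 (add ¬(¬p3 ∧ (¬p3 ↔ (p1 ↔ p2)))):
    ¬(¬p3 ∧ (¬p3 ↔ (p1 ↔ p2))): β-rule — branch into ¬¬p3  //  ¬(¬p3 ↔ (p1 ↔ p2)).
      branch 1.1 (add ¬¬p3):
        ○ open, literals {p3=true}.
      branch 1.2 (add ¬(¬p3 ↔ (p1 ↔ p2))):
        ¬(¬p3 ↔ (p1 ↔ p2)): β-rule — branch into ¬p3, ¬(p1 ↔ p2)  //  ¬¬p3, (p1 ↔ p2).
          branch 1.2.1 (add ¬p3, ¬(p1 ↔ p2)):
            ¬(p1 ↔ p2): β-rule — branch into p1, ¬p2  //  ¬p1, p2.
              branch 1.2.1.1 (add p1, ¬p2):
                ○ open, literals {p1=true, p2=false, p3=false}.
              branch 1.2.1.2 (add ¬p1, p2):
                ○ open, literals {p1=false, p2=true, p3=false}.
          branch 1.2.2 (add ¬¬p3, (p1 ↔ p2)):
            (p1 ↔ p2): β-rule — branch into p1, p2  //  ¬p1, ¬p2.
              branch 1.2.2.1 (add p1, p2):
                ○ open, literals {p1=true, p2=true, p3=true}.
              branch 1.2.2.2 (add ¬p1, ¬p2):
                ○ open, literals {p1=false, p2=false, p3=true}.
  branch 2 (add ((p3 ∨ (¬¬p4 ∧ ¬p4)) ∨ ¬p4)):
    ((p3 ∨ (¬¬p4 ∧ ¬p4)) ∨ ¬p4): β-rule — branch into (p3 ∨ (¬¬p4 ∧ ¬p4))  //  ¬p4.
      branch 2.1 (add (p3 ∨ (¬¬p4 ∧ ¬p4))):
        (p3 ∨ (¬¬p4 ∧ ¬p4)): β-rule — branch into p3  //  (¬¬p4 ∧ ¬p4).
          branch 2.1.1 (add p3):
            ○ open, literals {p3=true}.
          branch 2.1.2 (add (¬¬p4 ∧ ¬p4)):
            (¬¬p4 ∧ ¬p4): α-rule — add ¬¬p4, ¬p4.
            ¬¬p4: drop double negation, giving p4.
            × closes — contains both p4 and ¬p4.
      branch 2.2 (add ¬p4):
        ○ open, literals {p4=false}.
1 branch closed, 7 open.
Each open branch fixes some atoms; the unmentioned ones are free. Counting distinct full assignments: branch {p3=true} (p1, p2, p4) contributes 8 new; branch {p1=true, p2=false, p3=false} (p4) contributes 2 new; branch {p1=false, p2=true, p3=false} (p4) contributes 2 new; branch {p1=true, p2=true, p3=true} (p4) contributes 0 new; branch {p1=false, p2=false, p3=true} (p4) contributes 0 new; branch {p3=true} (p1, p2, p4) contributes 0 new; branch {p4=false} (p1, p2, p3) contributes 2 new. Total: 14.

14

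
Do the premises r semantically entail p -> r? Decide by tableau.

Initial set: {r; !(p -> r)}.
!(p -> r): α-rule — add p, !r.
× closes — contains both r and !r.
All 1 branch closes.
Every branch closed, so the premises entail the conclusion.

Yes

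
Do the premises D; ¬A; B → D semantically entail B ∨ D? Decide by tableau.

Initial set: {D; ¬A; (B → D); ¬(B ∨ D)}.
¬(B ∨ D): α-rule — add ¬B, ¬D.
× closes — contains both D and ¬D.
All 1 branch closes.
Every branch closed, so the premises entail the conclusion.

Yes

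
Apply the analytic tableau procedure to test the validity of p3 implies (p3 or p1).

Valid

Assume the negation and expand:
Initial set: {not (p3 implies (p3 or p1))}.
not (p3 implies (p3 or p1)): α-rule — add p3, not (p3 or p1).
not (p3 or p1): α-rule — add not p3, not p1.
× closes — contains both p3 and not p3.
All 1 branch closes.
Every branch closed, so the negation is unsatisfiable and the formula is valid.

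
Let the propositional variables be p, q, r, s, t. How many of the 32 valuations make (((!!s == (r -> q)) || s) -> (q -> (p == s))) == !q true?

20

Initial set: {((((!!s == (r -> q)) || s) -> (q -> (p == s))) == !q)}.
((((!!s == (r -> q)) || s) -> (q -> (p == s))) == !q): β-rule — branch into (((!!s == (r -> q)) || s) -> (q -> (p == s))), !q  //  !(((!!s == (r -> q)) || s) -> (q -> (p == s))), !!q.
  branch 1 (add (((!!s == (r -> q)) || s) -> (q -> (p == s))), !q):
    (((!!s == (r -> q)) || s) -> (q -> (p == s))): β-rule — branch into !((!!s == (r -> q)) || s)  //  (q -> (p == s)).
      branch 1.1 (add !((!!s == (r -> q)) || s)):
        !((!!s == (r -> q)) || s): α-rule — add !(!!s == (r -> q)), !s.
        !(!!s == (r -> q)): β-rule — branch into !!s, !(r -> q)  //  !!!s, (r -> q).
          branch 1.1.1 (add !!s, !(r -> q)):
            !!s: drop double negation, giving s.
            × closes — contains both s and !s.
          branch 1.1.2 (add !!!s, (r -> q)):
            !!!s: drop double negation, giving !s.
            (r -> q): β-rule — branch into !r  //  q.
              branch 1.1.2.1 (add !r):
                ○ open, literals {q=false, r=false, s=false}.
              branch 1.1.2.2 (add q):
                × closes — contains both q and !q.
      branch 1.2 (add (q -> (p == s))):
        (q -> (p == s)): β-rule — branch into !q  //  (p == s).
          branch 1.2.1 (add !q):
            ○ open, literals {q=false}.
          branch 1.2.2 (add (p == s)):
            (p == s): β-rule — branch into p, s  //  !p, !s.
              branch 1.2.2.1 (add p, s):
                ○ open, literals {p=true, q=false, s=true}.
              branch 1.2.2.2 (add !p, !s):
                ○ open, literals {p=false, q=false, s=false}.
  branch 2 (add !(((!!s == (r -> q)) || s) -> (q -> (p == s))), !!q):
    !(((!!s == (r -> q)) || s) -> (q -> (p == s))): α-rule — add ((!!s == (r -> q)) || s), !(q -> (p == s)).
    !(q -> (p == s)): α-rule — add q, !(p == s).
    ((!!s == (r -> q)) || s): β-rule — branch into (!!s == (r -> q))  //  s.
      branch 2.1 (add (!!s == (r -> q))):
        !(p == s): β-rule — branch into p, !s  //  !p, s.
          branch 2.1.1 (add p, !s):
            (!!s == (r -> q)): β-rule — branch into !!s, (r -> q)  //  !!!s, !(r -> q).
              branch 2.1.1.1 (add !!s, (r -> q)):
                !!s: drop double negation, giving s.
                × closes — contains both s and !s.
              branch 2.1.1.2 (add !!!s, !(r -> q)):
                !!!s: drop double negation, giving !s.
                !(r -> q): α-rule — add r, !q.
                × closes — contains both q and !q.
          branch 2.1.2 (add !p, s):
            (!!s == (r -> q)): β-rule — branch into !!s, (r -> q)  //  !!!s, !(r -> q).
              branch 2.1.2.1 (add !!s, (r -> q)):
                !!s: drop double negation, giving s.
                (r -> q): β-rule — branch into !r  //  q.
                  branch 2.1.2.1.1 (add !r):
                    ○ open, literals {p=false, q=true, r=false, s=true}.
                  branch 2.1.2.1.2 (add q):
                    ○ open, literals {p=false, q=true, s=true}.
              branch 2.1.2.2 (add !!!s, !(r -> q)):
                !!!s: drop double negation, giving !s.
                × closes — contains both s and !s.
      branch 2.2 (add s):
        !(p == s): β-rule — branch into p, !s  //  !p, s.
          branch 2.2.1 (add p, !s):
            × closes — contains both s and !s.
          branch 2.2.2 (add !p, s):
            ○ open, literals {p=false, q=true, s=true}.
6 branches closed, 7 open.
Each open branch fixes some atoms; the unmentioned ones are free. Counting distinct full assignments: branch {q=false, r=false, s=false} (p, t) contributes 4 new; branch {q=false} (p, r, s, t) contributes 12 new; branch {p=true, q=false, s=true} (r, t) contributes 0 new; branch {p=false, q=false, s=false} (r, t) contributes 0 new; branch {p=false, q=true, r=false, s=true} (t) contributes 2 new; branch {p=false, q=true, s=true} (r, t) contributes 2 new; branch {p=false, q=true, s=true} (r, t) contributes 0 new. Total: 20.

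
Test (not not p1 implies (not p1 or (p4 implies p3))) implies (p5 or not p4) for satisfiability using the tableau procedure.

Initial set: {((not not p1 implies (not p1 or (p4 implies p3))) implies (p5 or not p4))}.
((not not p1 implies (not p1 or (p4 implies p3))) implies (p5 or not p4)): β-rule — branch into not (not not p1 implies (not p1 or (p4 implies p3)))  //  (p5 or not p4).
  branch 1 (add not (not not p1 implies (not p1 or (p4 implies p3)))):
    not (not not p1 implies (not p1 or (p4 implies p3))): α-rule — add not not p1, not (not p1 or (p4 implies p3)).
    not not p1: drop double negation, giving p1.
    not (not p1 or (p4 implies p3)): α-rule — add not not p1, not (p4 implies p3).
    not (p4 implies p3): α-rule — add p4, not p3.
    ○ open, literals {p1=1, p3=0, p4=1}.
  branch 2 (add (p5 or not p4)):
    (p5 or not p4): β-rule — branch into p5  //  not p4.
      branch 2.1 (add p5):
        ○ open, literals {p5=1}.
      branch 2.2 (add not p4):
        ○ open, literals {p4=0}.
0 branches closed, 3 open.
An open branch gives a satisfying assignment: p1=1, p3=0, p4=1.

Satisfiable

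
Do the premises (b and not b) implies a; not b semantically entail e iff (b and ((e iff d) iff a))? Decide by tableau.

No

Initial set: {((b and not b) implies a); not b; not (e iff (b and ((e iff d) iff a)))}.
((b and not b) implies a): β-rule — branch into not (b and not b)  //  a.
  branch 1 (add not (b and not b)):
    not (e iff (b and ((e iff d) iff a))): β-rule — branch into e, not (b and ((e iff d) iff a))  //  not e, (b and ((e iff d) iff a)).
      branch 1.1 (add e, not (b and ((e iff d) iff a))):
        not (b and not b): β-rule — branch into not b  //  not not b.
          branch 1.1.1 (add not b):
            not (b and ((e iff d) iff a)): β-rule — branch into not b  //  not ((e iff d) iff a).
              branch 1.1.1.1 (add not b):
                ○ open, literals {b=F, e=T}.
              branch 1.1.1.2 (add not ((e iff d) iff a)):
                not ((e iff d) iff a): β-rule — branch into (e iff d), not a  //  not (e iff d), a.
                  branch 1.1.1.2.1 (add (e iff d), not a):
                    (e iff d): β-rule — branch into e, d  //  not e, not d.
                      branch 1.1.1.2.1.1 (add e, d):
                        ○ open, literals {a=F, b=F, d=T, e=T}.
                      branch 1.1.1.2.1.2 (add not e, not d):
                        × closes — contains both e and not e.
                  branch 1.1.1.2.2 (add not (e iff d), a):
                    not (e iff d): β-rule — branch into e, not d  //  not e, d.
                      branch 1.1.1.2.2.1 (add e, not d):
                        ○ open, literals {a=T, b=F, d=F, e=T}.
                      branch 1.1.1.2.2.2 (add not e, d):
                        × closes — contains both e and not e.
          branch 1.1.2 (add not not b):
            × closes — contains both b and not b.
      branch 1.2 (add not e, (b and ((e iff d) iff a))):
        (b and ((e iff d) iff a)): α-rule — add b, ((e iff d) iff a).
        × closes — contains both b and not b.
  branch 2 (add a):
    not (e iff (b and ((e iff d) iff a))): β-rule — branch into e, not (b and ((e iff d) iff a))  //  not e, (b and ((e iff d) iff a)).
      branch 2.1 (add e, not (b and ((e iff d) iff a))):
        not (b and ((e iff d) iff a)): β-rule — branch into not b  //  not ((e iff d) iff a).
          branch 2.1.1 (add not b):
            ○ open, literals {a=T, b=F, e=T}.
          branch 2.1.2 (add not ((e iff d) iff a)):
            not ((e iff d) iff a): β-rule — branch into (e iff d), not a  //  not (e iff d), a.
              branch 2.1.2.1 (add (e iff d), not a):
                × closes — contains both a and not a.
              branch 2.1.2.2 (add not (e iff d), a):
                not (e iff d): β-rule — branch into e, not d  //  not e, d.
                  branch 2.1.2.2.1 (add e, not d):
                    ○ open, literals {a=T, b=F, d=F, e=T}.
                  branch 2.1.2.2.2 (add not e, d):
                    × closes — contains both e and not e.
      branch 2.2 (add not e, (b and ((e iff d) iff a))):
        (b and ((e iff d) iff a)): α-rule — add b, ((e iff d) iff a).
        × closes — contains both b and not b.
7 branches closed, 5 open.
An open branch gives a countermodel: b=F, e=T (unmentioned atoms arbitrary); the premises hold there but the conclusion fails.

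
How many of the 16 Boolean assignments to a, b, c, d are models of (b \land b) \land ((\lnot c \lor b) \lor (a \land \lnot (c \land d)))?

Initial set: {((b \land b) \land ((\lnot c \lor b) \lor (a \land \lnot (c \land d))))}.
((b \land b) \land ((\lnot c \lor b) \lor (a \land \lnot (c \land d)))): α-rule — add (b \land b), ((\lnot c \lor b) \lor (a \land \lnot (c \land d))).
(b \land b): α-rule — add b, b.
((\lnot c \lor b) \lor (a \land \lnot (c \land d))): β-rule — branch into (\lnot c \lor b)  //  (a \land \lnot (c \land d)).
  branch 1 (add (\lnot c \lor b)):
    (\lnot c \lor b): β-rule — branch into \lnot c  //  b.
      branch 1.1 (add \lnot c):
        ○ open, literals {b=true, c=false}.
      branch 1.2 (add b):
        ○ open, literals {b=true}.
  branch 2 (add (a \land \lnot (c \land d))):
    (a \land \lnot (c \land d)): α-rule — add a, \lnot (c \land d).
    \lnot (c \land d): β-rule — branch into \lnot c  //  \lnot d.
      branch 2.1 (add \lnot c):
        ○ open, literals {a=true, b=true, c=false}.
      branch 2.2 (add \lnot d):
        ○ open, literals {a=true, b=true, d=false}.
0 branches closed, 4 open.
Each open branch fixes some atoms; the unmentioned ones are free. Counting distinct full assignments: branch {b=true, c=false} (a, d) contributes 4 new; branch {b=true} (a, c, d) contributes 4 new; branch {a=true, b=true, c=false} (d) contributes 0 new; branch {a=true, b=true, d=false} (c) contributes 0 new. Total: 8.

8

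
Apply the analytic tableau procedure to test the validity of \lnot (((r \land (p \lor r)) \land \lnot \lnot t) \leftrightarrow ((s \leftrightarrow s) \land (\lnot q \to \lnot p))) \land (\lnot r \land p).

Assume the negation and expand:
Initial set: {\lnot (\lnot (((r \land (p \lor r)) \land \lnot \lnot t) \leftrightarrow ((s \leftrightarrow s) \land (\lnot q \to \lnot p))) \land (\lnot r \land p))}.
\lnot (\lnot (((r \land (p \lor r)) \land \lnot \lnot t) \leftrightarrow ((s \leftrightarrow s) \land (\lnot q \to \lnot p))) \land (\lnot r \land p)): β-rule — branch into \lnot \lnot (((r \land (p \lor r)) \land \lnot \lnot t) \leftrightarrow ((s \leftrightarrow s) \land (\lnot q \to \lnot p)))  //  \lnot (\lnot r \land p).
  branch 1 (add \lnot \lnot (((r \land (p \lor r)) \land \lnot \lnot t) \leftrightarrow ((s \leftrightarrow s) \land (\lnot q \to \lnot p)))):
    \lnot \lnot (((r \land (p \lor r)) \land \lnot \lnot t) \leftrightarrow ((s \leftrightarrow s) \land (\lnot q \to \lnot p))): β-rule — branch into ((r \land (p \lor r)) \land \lnot \lnot t), ((s \leftrightarrow s) \land (\lnot q \to \lnot p))  //  \lnot ((r \land (p \lor r)) \land \lnot \lnot t), \lnot ((s \leftrightarrow s) \land (\lnot q \to \lnot p)).
      branch 1.1 (add ((r \land (p \lor r)) \land \lnot \lnot t), ((s \leftrightarrow s) \land (\lnot q \to \lnot p))):
        ((r \land (p \lor r)) \land \lnot \lnot t): α-rule — add (r \land (p \lor r)), \lnot \lnot t.
        ((s \leftrightarrow s) \land (\lnot q \to \lnot p)): α-rule — add (s \leftrightarrow s), (\lnot q \to \lnot p).
        (r \land (p \lor r)): α-rule — add r, (p \lor r).
        \lnot \lnot t: drop double negation, giving t.
        (s \leftrightarrow s): β-rule — branch into s, s  //  \lnot s, \lnot s.
          branch 1.1.1 (add s, s):
            (\lnot q \to \lnot p): β-rule — branch into \lnot \lnot q  //  \lnot p.
              branch 1.1.1.1 (add \lnot \lnot q):
                (p \lor r): β-rule — branch into p  //  r.
                  branch 1.1.1.1.1 (add p):
                    ○ open, literals {p=1, q=1, r=1, s=1, t=1}.
                  branch 1.1.1.1.2 (add r):
                    ○ open, literals {q=1, r=1, s=1, t=1}.
              branch 1.1.1.2 (add \lnot p):
                (p \lor r): β-rule — branch into p  //  r.
                  branch 1.1.1.2.1 (add p):
                    × closes — contains both p and \lnot p.
                  branch 1.1.1.2.2 (add r):
                    ○ open, literals {p=0, r=1, s=1, t=1}.
          branch 1.1.2 (add \lnot s, \lnot s):
            (\lnot q \to \lnot p): β-rule — branch into \lnot \lnot q  //  \lnot p.
              branch 1.1.2.1 (add \lnot \lnot q):
                (p \lor r): β-rule — branch into p  //  r.
                  branch 1.1.2.1.1 (add p):
                    ○ open, literals {p=1, q=1, r=1, s=0, t=1}.
                  branch 1.1.2.1.2 (add r):
                    ○ open, literals {q=1, r=1, s=0, t=1}.
              branch 1.1.2.2 (add \lnot p):
                (p \lor r): β-rule — branch into p  //  r.
                  branch 1.1.2.2.1 (add p):
                    × closes — contains both p and \lnot p.
                  branch 1.1.2.2.2 (add r):
                    ○ open, literals {p=0, r=1, s=0, t=1}.
      branch 1.2 (add \lnot ((r \land (p \lor r)) \land \lnot \lnot t), \lnot ((s \leftrightarrow s) \land (\lnot q \to \lnot p))):
        \lnot ((r \land (p \lor r)) \land \lnot \lnot t): β-rule — branch into \lnot (r \land (p \lor r))  //  \lnot \lnot \lnot t.
          branch 1.2.1 (add \lnot (r \land (p \lor r))):
            \lnot ((s \leftrightarrow s) \land (\lnot q \to \lnot p)): β-rule — branch into \lnot (s \leftrightarrow s)  //  \lnot (\lnot q \to \lnot p).
              branch 1.2.1.1 (add \lnot (s \leftrightarrow s)):
                \lnot (r \land (p \lor r)): β-rule — branch into \lnot r  //  \lnot (p \lor r).
                  branch 1.2.1.1.1 (add \lnot r):
                    \lnot (s \leftrightarrow s): β-rule — branch into s, \lnot s  //  \lnot s, s.
                      branch 1.2.1.1.1.1 (add s, \lnot s):
                        × closes — contains both s and \lnot s.
                      branch 1.2.1.1.1.2 (add \lnot s, s):
                        × closes — contains both s and \lnot s.
                  branch 1.2.1.1.2 (add \lnot (p \lor r)):
                    \lnot (p \lor r): α-rule — add \lnot p, \lnot r.
                    \lnot (s \leftrightarrow s): β-rule — branch into s, \lnot s  //  \lnot s, s.
                      branch 1.2.1.1.2.1 (add s, \lnot s):
                        × closes — contains both s and \lnot s.
                      branch 1.2.1.1.2.2 (add \lnot s, s):
                        × closes — contains both s and \lnot s.
              branch 1.2.1.2 (add \lnot (\lnot q \to \lnot p)):
                \lnot (\lnot q \to \lnot p): α-rule — add \lnot q, \lnot \lnot p.
                \lnot (r \land (p \lor r)): β-rule — branch into \lnot r  //  \lnot (p \lor r).
                  branch 1.2.1.2.1 (add \lnot r):
                    ○ open, literals {p=1, q=0, r=0}.
                  branch 1.2.1.2.2 (add \lnot (p \lor r)):
                    \lnot (p \lor r): α-rule — add \lnot p, \lnot r.
                    × closes — contains both p and \lnot p.
          branch 1.2.2 (add \lnot \lnot \lnot t):
            \lnot \lnot \lnot t: drop double negation, giving \lnot t.
            \lnot ((s \leftrightarrow s) \land (\lnot q \to \lnot p)): β-rule — branch into \lnot (s \leftrightarrow s)  //  \lnot (\lnot q \to \lnot p).
              branch 1.2.2.1 (add \lnot (s \leftrightarrow s)):
                \lnot (s \leftrightarrow s): β-rule — branch into s, \lnot s  //  \lnot s, s.
                  branch 1.2.2.1.1 (add s, \lnot s):
                    × closes — contains both s and \lnot s.
                  branch 1.2.2.1.2 (add \lnot s, s):
                    × closes — contains both s and \lnot s.
              branch 1.2.2.2 (add \lnot (\lnot q \to \lnot p)):
                \lnot (\lnot q \to \lnot p): α-rule — add \lnot q, \lnot \lnot p.
                ○ open, literals {p=1, q=0, t=0}.
  branch 2 (add \lnot (\lnot r \land p)):
    \lnot (\lnot r \land p): β-rule — branch into \lnot \lnot r  //  \lnot p.
      branch 2.1 (add \lnot \lnot r):
        ○ open, literals {r=1}.
      branch 2.2 (add \lnot p):
        ○ open, literals {p=0}.
9 branches closed, 10 open.
An open branch gives a countermodel: p=1, q=1, r=1, s=1, t=1 (unmentioned atoms arbitrary); under it the original formula is false.

Not valid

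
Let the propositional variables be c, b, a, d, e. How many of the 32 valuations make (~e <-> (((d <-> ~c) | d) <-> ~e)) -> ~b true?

20

Initial set: {T ((~e <-> (((d <-> ~c) | d) <-> ~e)) -> ~b)}.
T ((~e <-> (((d <-> ~c) | d) <-> ~e)) -> ~b): β-rule — branch into F (~e <-> (((d <-> ~c) | d) <-> ~e))  //  T ~b.
  branch 1 (add F (~e <-> (((d <-> ~c) | d) <-> ~e))):
    F (~e <-> (((d <-> ~c) | d) <-> ~e)): β-rule — branch into T ~e, F (((d <-> ~c) | d) <-> ~e)  //  F ~e, T (((d <-> ~c) | d) <-> ~e).
      branch 1.1 (add T ~e, F (((d <-> ~c) | d) <-> ~e)):
        F (((d <-> ~c) | d) <-> ~e): β-rule — branch into T ((d <-> ~c) | d), F ~e  //  F ((d <-> ~c) | d), T ~e.
          branch 1.1.1 (add T ((d <-> ~c) | d), F ~e):
            × closes — contains both e and ~e.
          branch 1.1.2 (add F ((d <-> ~c) | d), T ~e):
            F ((d <-> ~c) | d): α-rule — add F (d <-> ~c), F d.
            F (d <-> ~c): β-rule — branch into T d, F ~c  //  F d, T ~c.
              branch 1.1.2.1 (add T d, F ~c):
                × closes — contains both d and ~d.
              branch 1.1.2.2 (add F d, T ~c):
                ○ open, literals {c=0, d=0, e=0}.
      branch 1.2 (add F ~e, T (((d <-> ~c) | d) <-> ~e)):
        T (((d <-> ~c) | d) <-> ~e): β-rule — branch into T ((d <-> ~c) | d), T ~e  //  F ((d <-> ~c) | d), F ~e.
          branch 1.2.1 (add T ((d <-> ~c) | d), T ~e):
            × closes — contains both e and ~e.
          branch 1.2.2 (add F ((d <-> ~c) | d), F ~e):
            F ((d <-> ~c) | d): α-rule — add F (d <-> ~c), F d.
            F (d <-> ~c): β-rule — branch into T d, F ~c  //  F d, T ~c.
              branch 1.2.2.1 (add T d, F ~c):
                × closes — contains both d and ~d.
              branch 1.2.2.2 (add F d, T ~c):
                ○ open, literals {c=0, d=0, e=1}.
  branch 2 (add T ~b):
    ○ open, literals {b=0}.
4 branches closed, 3 open.
Each open branch fixes some atoms; the unmentioned ones are free. Counting distinct full assignments: branch {c=0, d=0, e=0} (b, a) contributes 4 new; branch {c=0, d=0, e=1} (b, a) contributes 4 new; branch {b=0} (c, a, d, e) contributes 12 new. Total: 20.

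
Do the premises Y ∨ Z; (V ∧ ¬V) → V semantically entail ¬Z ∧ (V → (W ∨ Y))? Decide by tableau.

Initial set: {(Y ∨ Z); ((V ∧ ¬V) → V); ¬(¬Z ∧ (V → (W ∨ Y)))}.
(Y ∨ Z): β-rule — branch into Y  //  Z.
  branch 1 (add Y):
    ((V ∧ ¬V) → V): β-rule — branch into ¬(V ∧ ¬V)  //  V.
      branch 1.1 (add ¬(V ∧ ¬V)):
        ¬(¬Z ∧ (V → (W ∨ Y))): β-rule — branch into ¬¬Z  //  ¬(V → (W ∨ Y)).
          branch 1.1.1 (add ¬¬Z):
            ¬(V ∧ ¬V): β-rule — branch into ¬V  //  ¬¬V.
              branch 1.1.1.1 (add ¬V):
                ○ open, literals {V=false, Y=true, Z=true}.
              branch 1.1.1.2 (add ¬¬V):
                ○ open, literals {V=true, Y=true, Z=true}.
          branch 1.1.2 (add ¬(V → (W ∨ Y))):
            ¬(V → (W ∨ Y)): α-rule — add V, ¬(W ∨ Y).
            ¬(W ∨ Y): α-rule — add ¬W, ¬Y.
            × closes — contains both Y and ¬Y.
      branch 1.2 (add V):
        ¬(¬Z ∧ (V → (W ∨ Y))): β-rule — branch into ¬¬Z  //  ¬(V → (W ∨ Y)).
          branch 1.2.1 (add ¬¬Z):
            ○ open, literals {V=true, Y=true, Z=true}.
          branch 1.2.2 (add ¬(V → (W ∨ Y))):
            ¬(V → (W ∨ Y)): α-rule — add V, ¬(W ∨ Y).
            ¬(W ∨ Y): α-rule — add ¬W, ¬Y.
            × closes — contains both Y and ¬Y.
  branch 2 (add Z):
    ((V ∧ ¬V) → V): β-rule — branch into ¬(V ∧ ¬V)  //  V.
      branch 2.1 (add ¬(V ∧ ¬V)):
        ¬(¬Z ∧ (V → (W ∨ Y))): β-rule — branch into ¬¬Z  //  ¬(V → (W ∨ Y)).
          branch 2.1.1 (add ¬¬Z):
            ¬(V ∧ ¬V): β-rule — branch into ¬V  //  ¬¬V.
              branch 2.1.1.1 (add ¬V):
                ○ open, literals {V=false, Z=true}.
              branch 2.1.1.2 (add ¬¬V):
                ○ open, literals {V=true, Z=true}.
          branch 2.1.2 (add ¬(V → (W ∨ Y))):
            ¬(V → (W ∨ Y)): α-rule — add V, ¬(W ∨ Y).
            ¬(W ∨ Y): α-rule — add ¬W, ¬Y.
            ¬(V ∧ ¬V): β-rule — branch into ¬V  //  ¬¬V.
              branch 2.1.2.1 (add ¬V):
                × closes — contains both V and ¬V.
              branch 2.1.2.2 (add ¬¬V):
                ○ open, literals {V=true, W=false, Y=false, Z=true}.
      branch 2.2 (add V):
        ¬(¬Z ∧ (V → (W ∨ Y))): β-rule — branch into ¬¬Z  //  ¬(V → (W ∨ Y)).
          branch 2.2.1 (add ¬¬Z):
            ○ open, literals {V=true, Z=true}.
          branch 2.2.2 (add ¬(V → (W ∨ Y))):
            ¬(V → (W ∨ Y)): α-rule — add V, ¬(W ∨ Y).
            ¬(W ∨ Y): α-rule — add ¬W, ¬Y.
            ○ open, literals {V=true, W=false, Y=false, Z=true}.
3 branches closed, 8 open.
An open branch gives a countermodel: V=false, Y=true, Z=true (unmentioned atoms arbitrary); the premises hold there but the conclusion fails.

No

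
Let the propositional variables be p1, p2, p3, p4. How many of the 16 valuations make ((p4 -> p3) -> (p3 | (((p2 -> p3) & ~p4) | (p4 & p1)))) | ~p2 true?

Initial set: {(((p4 -> p3) -> (p3 | (((p2 -> p3) & ~p4) | (p4 & p1)))) | ~p2)}.
(((p4 -> p3) -> (p3 | (((p2 -> p3) & ~p4) | (p4 & p1)))) | ~p2): β-rule — branch into ((p4 -> p3) -> (p3 | (((p2 -> p3) & ~p4) | (p4 & p1))))  //  ~p2.
  branch 1 (add ((p4 -> p3) -> (p3 | (((p2 -> p3) & ~p4) | (p4 & p1))))):
    ((p4 -> p3) -> (p3 | (((p2 -> p3) & ~p4) | (p4 & p1)))): β-rule — branch into ~(p4 -> p3)  //  (p3 | (((p2 -> p3) & ~p4) | (p4 & p1))).
      branch 1.1 (add ~(p4 -> p3)):
        ~(p4 -> p3): α-rule — add p4, ~p3.
        ○ open, literals {p3=false, p4=true}.
      branch 1.2 (add (p3 | (((p2 -> p3) & ~p4) | (p4 & p1)))):
        (p3 | (((p2 -> p3) & ~p4) | (p4 & p1))): β-rule — branch into p3  //  (((p2 -> p3) & ~p4) | (p4 & p1)).
          branch 1.2.1 (add p3):
            ○ open, literals {p3=true}.
          branch 1.2.2 (add (((p2 -> p3) & ~p4) | (p4 & p1))):
            (((p2 -> p3) & ~p4) | (p4 & p1)): β-rule — branch into ((p2 -> p3) & ~p4)  //  (p4 & p1).
              branch 1.2.2.1 (add ((p2 -> p3) & ~p4)):
                ((p2 -> p3) & ~p4): α-rule — add (p2 -> p3), ~p4.
                (p2 -> p3): β-rule — branch into ~p2  //  p3.
                  branch 1.2.2.1.1 (add ~p2):
                    ○ open, literals {p2=false, p4=false}.
                  branch 1.2.2.1.2 (add p3):
                    ○ open, literals {p3=true, p4=false}.
              branch 1.2.2.2 (add (p4 & p1)):
                (p4 & p1): α-rule — add p4, p1.
                ○ open, literals {p1=true, p4=true}.
  branch 2 (add ~p2):
    ○ open, literals {p2=false}.
0 branches closed, 6 open.
Each open branch fixes some atoms; the unmentioned ones are free. Counting distinct full assignments: branch {p3=false, p4=true} (p1, p2) contributes 4 new; branch {p3=true} (p1, p2, p4) contributes 8 new; branch {p2=false, p4=false} (p1, p3) contributes 2 new; branch {p3=true, p4=false} (p1, p2) contributes 0 new; branch {p1=true, p4=true} (p2, p3) contributes 0 new; branch {p2=false} (p1, p3, p4) contributes 0 new. Total: 14.

14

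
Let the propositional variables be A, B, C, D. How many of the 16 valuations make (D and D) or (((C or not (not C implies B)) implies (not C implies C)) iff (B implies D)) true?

10

Initial set: {((D and D) or (((C or not (not C implies B)) implies (not C implies C)) iff (B implies D)))}.
((D and D) or (((C or not (not C implies B)) implies (not C implies C)) iff (B implies D))): β-rule — branch into (D and D)  //  (((C or not (not C implies B)) implies (not C implies C)) iff (B implies D)).
  branch 1 (add (D and D)):
    (D and D): α-rule — add D, D.
    ○ open, literals {D=1}.
  branch 2 (add (((C or not (not C implies B)) implies (not C implies C)) iff (B implies D))):
    (((C or not (not C implies B)) implies (not C implies C)) iff (B implies D)): β-rule — branch into ((C or not (not C implies B)) implies (not C implies C)), (B implies D)  //  not ((C or not (not C implies B)) implies (not C implies C)), not (B implies D).
      branch 2.1 (add ((C or not (not C implies B)) implies (not C implies C)), (B implies D)):
        ((C or not (not C implies B)) implies (not C implies C)): β-rule — branch into not (C or not (not C implies B))  //  (not C implies C).
          branch 2.1.1 (add not (C or not (not C implies B))):
            not (C or not (not C implies B)): α-rule — add not C, not not (not C implies B).
            (B implies D): β-rule — branch into not B  //  D.
              branch 2.1.1.1 (add not B):
                not not (not C implies B): β-rule — branch into not not C  //  B.
                  branch 2.1.1.1.1 (add not not C):
                    × closes — contains both C and not C.
                  branch 2.1.1.1.2 (add B):
                    × closes — contains both B and not B.
              branch 2.1.1.2 (add D):
                not not (not C implies B): β-rule — branch into not not C  //  B.
                  branch 2.1.1.2.1 (add not not C):
                    × closes — contains both C and not C.
                  branch 2.1.1.2.2 (add B):
                    ○ open, literals {B=1, C=0, D=1}.
          branch 2.1.2 (add (not C implies C)):
            (B implies D): β-rule — branch into not B  //  D.
              branch 2.1.2.1 (add not B):
                (not C implies C): β-rule — branch into not not C  //  C.
                  branch 2.1.2.1.1 (add not not C):
                    ○ open, literals {B=0, C=1}.
                  branch 2.1.2.1.2 (add C):
                    ○ open, literals {B=0, C=1}.
              branch 2.1.2.2 (add D):
                (not C implies C): β-rule — branch into not not C  //  C.
                  branch 2.1.2.2.1 (add not not C):
                    ○ open, literals {C=1, D=1}.
                  branch 2.1.2.2.2 (add C):
                    ○ open, literals {C=1, D=1}.
      branch 2.2 (add not ((C or not (not C implies B)) implies (not C implies C)), not (B implies D)):
        not ((C or not (not C implies B)) implies (not C implies C)): α-rule — add (C or not (not C implies B)), not (not C implies C).
        not (B implies D): α-rule — add B, not D.
        not (not C implies C): α-rule — add not C, not C.
        (C or not (not C implies B)): β-rule — branch into C  //  not (not C implies B).
          branch 2.2.1 (add C):
            × closes — contains both C and not C.
          branch 2.2.2 (add not (not C implies B)):
            not (not C implies B): α-rule — add not C, not B.
            × closes — contains both B and not B.
5 branches closed, 6 open.
Each open branch fixes some atoms; the unmentioned ones are free. Counting distinct full assignments: branch {D=1} (A, B, C) contributes 8 new; branch {B=1, C=0, D=1} (A) contributes 0 new; branch {B=0, C=1} (A, D) contributes 2 new; branch {B=0, C=1} (A, D) contributes 0 new; branch {C=1, D=1} (A, B) contributes 0 new; branch {C=1, D=1} (A, B) contributes 0 new. Total: 10.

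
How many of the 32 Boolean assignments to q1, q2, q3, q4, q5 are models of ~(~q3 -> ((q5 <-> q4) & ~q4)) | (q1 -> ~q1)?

22

Initial set: {T (~(~q3 -> ((q5 <-> q4) & ~q4)) | (q1 -> ~q1))}.
T (~(~q3 -> ((q5 <-> q4) & ~q4)) | (q1 -> ~q1)): β-rule — branch into T ~(~q3 -> ((q5 <-> q4) & ~q4))  //  T (q1 -> ~q1).
  branch 1 (add T ~(~q3 -> ((q5 <-> q4) & ~q4))):
    T ~(~q3 -> ((q5 <-> q4) & ~q4)): α-rule — add T ~q3, F ((q5 <-> q4) & ~q4).
    F ((q5 <-> q4) & ~q4): β-rule — branch into F (q5 <-> q4)  //  F ~q4.
      branch 1.1 (add F (q5 <-> q4)):
        F (q5 <-> q4): β-rule — branch into T q5, F q4  //  F q5, T q4.
          branch 1.1.1 (add T q5, F q4):
            ○ open, literals {q3=0, q4=0, q5=1}.
          branch 1.1.2 (add F q5, T q4):
            ○ open, literals {q3=0, q4=1, q5=0}.
      branch 1.2 (add F ~q4):
        ○ open, literals {q3=0, q4=1}.
  branch 2 (add T (q1 -> ~q1)):
    T (q1 -> ~q1): β-rule — branch into F q1  //  T ~q1.
      branch 2.1 (add F q1):
        ○ open, literals {q1=0}.
      branch 2.2 (add T ~q1):
        ○ open, literals {q1=0}.
0 branches closed, 5 open.
Each open branch fixes some atoms; the unmentioned ones are free. Counting distinct full assignments: branch {q3=0, q4=0, q5=1} (q1, q2) contributes 4 new; branch {q3=0, q4=1, q5=0} (q1, q2) contributes 4 new; branch {q3=0, q4=1} (q1, q2, q5) contributes 4 new; branch {q1=0} (q2, q3, q4, q5) contributes 10 new; branch {q1=0} (q2, q3, q4, q5) contributes 0 new. Total: 22.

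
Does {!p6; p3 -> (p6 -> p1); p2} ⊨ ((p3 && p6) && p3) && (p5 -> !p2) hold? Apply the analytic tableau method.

Initial set: {!p6; (p3 -> (p6 -> p1)); p2; !(((p3 && p6) && p3) && (p5 -> !p2))}.
(p3 -> (p6 -> p1)): β-rule — branch into !p3  //  (p6 -> p1).
  branch 1 (add !p3):
    !(((p3 && p6) && p3) && (p5 -> !p2)): β-rule — branch into !((p3 && p6) && p3)  //  !(p5 -> !p2).
      branch 1.1 (add !((p3 && p6) && p3)):
        !((p3 && p6) && p3): β-rule — branch into !(p3 && p6)  //  !p3.
          branch 1.1.1 (add !(p3 && p6)):
            !(p3 && p6): β-rule — branch into !p3  //  !p6.
              branch 1.1.1.1 (add !p3):
                ○ open, literals {p2=true, p3=false, p6=false}.
              branch 1.1.1.2 (add !p6):
                ○ open, literals {p2=true, p3=false, p6=false}.
          branch 1.1.2 (add !p3):
            ○ open, literals {p2=true, p3=false, p6=false}.
      branch 1.2 (add !(p5 -> !p2)):
        !(p5 -> !p2): α-rule — add p5, !!p2.
        ○ open, literals {p2=true, p3=false, p5=true, p6=false}.
  branch 2 (add (p6 -> p1)):
    !(((p3 && p6) && p3) && (p5 -> !p2)): β-rule — branch into !((p3 && p6) && p3)  //  !(p5 -> !p2).
      branch 2.1 (add !((p3 && p6) && p3)):
        (p6 -> p1): β-rule — branch into !p6  //  p1.
          branch 2.1.1 (add !p6):
            !((p3 && p6) && p3): β-rule — branch into !(p3 && p6)  //  !p3.
              branch 2.1.1.1 (add !(p3 && p6)):
                !(p3 && p6): β-rule — branch into !p3  //  !p6.
                  branch 2.1.1.1.1 (add !p3):
                    ○ open, literals {p2=true, p3=false, p6=false}.
                  branch 2.1.1.1.2 (add !p6):
                    ○ open, literals {p2=true, p6=false}.
              branch 2.1.1.2 (add !p3):
                ○ open, literals {p2=true, p3=false, p6=false}.
          branch 2.1.2 (add p1):
            !((p3 && p6) && p3): β-rule — branch into !(p3 && p6)  //  !p3.
              branch 2.1.2.1 (add !(p3 && p6)):
                !(p3 && p6): β-rule — branch into !p3  //  !p6.
                  branch 2.1.2.1.1 (add !p3):
                    ○ open, literals {p1=true, p2=true, p3=false, p6=false}.
                  branch 2.1.2.1.2 (add !p6):
                    ○ open, literals {p1=true, p2=true, p6=false}.
              branch 2.1.2.2 (add !p3):
                ○ open, literals {p1=true, p2=true, p3=false, p6=false}.
      branch 2.2 (add !(p5 -> !p2)):
        !(p5 -> !p2): α-rule — add p5, !!p2.
        (p6 -> p1): β-rule — branch into !p6  //  p1.
          branch 2.2.1 (add !p6):
            ○ open, literals {p2=true, p5=true, p6=false}.
          branch 2.2.2 (add p1):
            ○ open, literals {p1=true, p2=true, p5=true, p6=false}.
0 branches closed, 12 open.
An open branch gives a countermodel: p2=true, p3=false, p6=false (unmentioned atoms arbitrary); the premises hold there but the conclusion fails.

No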